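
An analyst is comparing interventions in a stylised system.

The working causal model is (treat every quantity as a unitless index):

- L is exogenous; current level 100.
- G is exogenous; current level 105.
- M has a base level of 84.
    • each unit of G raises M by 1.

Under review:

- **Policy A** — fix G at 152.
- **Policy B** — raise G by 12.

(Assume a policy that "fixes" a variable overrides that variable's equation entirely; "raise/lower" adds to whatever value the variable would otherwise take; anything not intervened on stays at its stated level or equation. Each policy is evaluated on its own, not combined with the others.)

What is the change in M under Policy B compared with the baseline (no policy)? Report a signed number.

Baseline:
  G = 105
  M = 84 + 105 = 189
Policy B (G + 12):
  G = 105 + 12 = 117
  M = 84 + 117 = 201
Change in M: 201 − 189 = 12

12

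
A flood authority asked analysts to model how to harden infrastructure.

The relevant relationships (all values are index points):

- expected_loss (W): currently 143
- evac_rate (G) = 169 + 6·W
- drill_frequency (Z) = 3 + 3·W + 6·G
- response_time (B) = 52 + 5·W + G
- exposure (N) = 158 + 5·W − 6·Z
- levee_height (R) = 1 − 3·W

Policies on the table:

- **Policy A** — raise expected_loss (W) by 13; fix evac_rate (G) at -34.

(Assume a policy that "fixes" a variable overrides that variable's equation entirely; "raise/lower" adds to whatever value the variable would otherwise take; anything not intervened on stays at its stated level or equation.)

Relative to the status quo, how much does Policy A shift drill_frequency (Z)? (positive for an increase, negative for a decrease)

-6327

Baseline:
  W = 143
  G = 169 + 6·143 = 1027
  Z = 3 + 3·143 + 6·1027 = 6594
Policy A (W + 13, G := -34):
  W = 143 + 13 = 156
  G = -34
  Z = 3 + 3·156 + 6·(-34) = 267
Change in Z: 267 − 6594 = -6327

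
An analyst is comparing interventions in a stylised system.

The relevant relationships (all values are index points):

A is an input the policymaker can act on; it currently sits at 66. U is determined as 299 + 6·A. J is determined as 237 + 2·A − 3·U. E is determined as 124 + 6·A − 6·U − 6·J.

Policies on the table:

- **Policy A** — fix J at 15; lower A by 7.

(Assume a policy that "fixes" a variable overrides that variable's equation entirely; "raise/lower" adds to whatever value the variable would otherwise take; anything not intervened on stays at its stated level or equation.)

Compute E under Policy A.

Policy A (J := 15, A − 7):
  A = 66 − 7 = 59
  U = 299 + 6·59 = 653
  J = 15
  E = 124 + 6·59 − 6·653 − 6·15 = -3530

-3530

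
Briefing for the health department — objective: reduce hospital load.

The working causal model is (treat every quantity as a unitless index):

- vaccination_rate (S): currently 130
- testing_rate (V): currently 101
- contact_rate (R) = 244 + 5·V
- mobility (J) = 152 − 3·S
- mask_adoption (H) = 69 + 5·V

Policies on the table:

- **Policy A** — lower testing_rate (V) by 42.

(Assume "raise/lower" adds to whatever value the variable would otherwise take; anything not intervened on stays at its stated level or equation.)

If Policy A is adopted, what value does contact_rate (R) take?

539

Policy A (V − 42):
  V = 101 − 42 = 59
  R = 244 + 5·59 = 539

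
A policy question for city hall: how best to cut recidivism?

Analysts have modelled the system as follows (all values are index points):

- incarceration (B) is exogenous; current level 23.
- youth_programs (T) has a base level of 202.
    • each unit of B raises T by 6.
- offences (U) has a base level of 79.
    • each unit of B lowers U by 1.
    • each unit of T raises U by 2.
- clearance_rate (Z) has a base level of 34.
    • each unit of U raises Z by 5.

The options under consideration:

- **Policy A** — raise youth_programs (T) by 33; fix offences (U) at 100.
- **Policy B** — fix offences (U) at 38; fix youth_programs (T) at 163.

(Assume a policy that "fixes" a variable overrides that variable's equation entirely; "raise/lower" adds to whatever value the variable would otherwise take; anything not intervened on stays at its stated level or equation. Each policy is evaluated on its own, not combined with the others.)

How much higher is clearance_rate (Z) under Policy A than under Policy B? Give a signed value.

310

Policy A (T + 33, U := 100):
  B = 23
  T = 202 + 6·23 (+33 from intervention) = 373
  U = 100
  Z = 34 + 5·100 = 534
Policy B (U := 38, T := 163):
  B = 23
  T = 163
  U = 38
  Z = 34 + 5·38 = 224
Z: 534 − 224 = 310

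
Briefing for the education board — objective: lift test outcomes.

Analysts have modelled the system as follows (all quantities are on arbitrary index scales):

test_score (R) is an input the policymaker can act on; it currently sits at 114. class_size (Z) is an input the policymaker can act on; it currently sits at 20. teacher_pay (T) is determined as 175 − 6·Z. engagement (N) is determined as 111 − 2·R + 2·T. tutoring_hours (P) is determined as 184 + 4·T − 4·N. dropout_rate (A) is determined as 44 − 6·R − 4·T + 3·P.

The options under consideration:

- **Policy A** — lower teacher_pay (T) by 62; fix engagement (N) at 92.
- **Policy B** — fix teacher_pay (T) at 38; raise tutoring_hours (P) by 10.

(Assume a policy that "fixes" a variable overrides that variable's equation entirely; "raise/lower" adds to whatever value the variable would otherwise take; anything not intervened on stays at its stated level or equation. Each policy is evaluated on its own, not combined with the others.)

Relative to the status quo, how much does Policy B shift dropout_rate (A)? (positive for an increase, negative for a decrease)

302

Baseline:
  R = 114
  Z = 20
  T = 175 − 6·20 = 55
  N = 111 − 2·114 + 2·55 = -7
  P = 184 + 4·55 − 4·(-7) = 432
  A = 44 − 6·114 − 4·55 + 3·432 = 436
Policy B (T := 38, P + 10):
  R = 114
  Z = 20
  T = 38
  N = 111 − 2·114 + 2·38 = -41
  P = 184 + 4·38 − 4·(-41) (+10 from intervention) = 510
  A = 44 − 6·114 − 4·38 + 3·510 = 738
Change in A: 738 − 436 = 302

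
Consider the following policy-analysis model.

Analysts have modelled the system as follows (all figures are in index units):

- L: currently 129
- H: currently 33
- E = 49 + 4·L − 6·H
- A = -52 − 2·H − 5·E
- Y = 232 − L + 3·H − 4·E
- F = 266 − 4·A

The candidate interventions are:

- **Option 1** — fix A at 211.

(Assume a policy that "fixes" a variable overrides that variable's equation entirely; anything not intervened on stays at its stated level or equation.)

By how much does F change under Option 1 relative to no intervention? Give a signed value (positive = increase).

-8656

Baseline:
  L = 129
  H = 33
  E = 49 + 4·129 − 6·33 = 367
  A = -52 − 2·33 − 5·367 = -1953
  F = 266 − 4·(-1953) = 8078
Option 1 (A := 211):
  L = 129
  H = 33
  E = 49 + 4·129 − 6·33 = 367
  A = 211
  F = 266 − 4·211 = -578
Change in F: -578 − 8078 = -8656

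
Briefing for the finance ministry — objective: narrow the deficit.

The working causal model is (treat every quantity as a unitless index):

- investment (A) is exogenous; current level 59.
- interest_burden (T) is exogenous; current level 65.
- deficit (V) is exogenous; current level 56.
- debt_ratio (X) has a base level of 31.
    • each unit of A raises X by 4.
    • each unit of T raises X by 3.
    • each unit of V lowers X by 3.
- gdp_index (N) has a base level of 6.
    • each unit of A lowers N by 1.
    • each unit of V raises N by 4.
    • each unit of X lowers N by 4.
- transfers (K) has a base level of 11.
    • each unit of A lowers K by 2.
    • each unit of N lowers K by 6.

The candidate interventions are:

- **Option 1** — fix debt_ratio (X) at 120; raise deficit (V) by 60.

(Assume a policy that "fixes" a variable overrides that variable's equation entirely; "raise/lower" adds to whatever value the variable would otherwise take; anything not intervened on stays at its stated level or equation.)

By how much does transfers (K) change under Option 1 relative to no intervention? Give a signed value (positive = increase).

-5616

Baseline:
  A = 59
  T = 65
  V = 56
  X = 31 + 4·59 + 3·65 − 3·56 = 294
  N = 6 − 59 + 4·56 − 4·294 = -1005
  K = 11 − 2·59 − 6·(-1005) = 5923
Option 1 (X := 120, V + 60):
  A = 59
  T = 65
  V = 56 + 60 = 116
  X = 120
  N = 6 − 59 + 4·116 − 4·120 = -69
  K = 11 − 2·59 − 6·(-69) = 307
Change in K: 307 − 5923 = -5616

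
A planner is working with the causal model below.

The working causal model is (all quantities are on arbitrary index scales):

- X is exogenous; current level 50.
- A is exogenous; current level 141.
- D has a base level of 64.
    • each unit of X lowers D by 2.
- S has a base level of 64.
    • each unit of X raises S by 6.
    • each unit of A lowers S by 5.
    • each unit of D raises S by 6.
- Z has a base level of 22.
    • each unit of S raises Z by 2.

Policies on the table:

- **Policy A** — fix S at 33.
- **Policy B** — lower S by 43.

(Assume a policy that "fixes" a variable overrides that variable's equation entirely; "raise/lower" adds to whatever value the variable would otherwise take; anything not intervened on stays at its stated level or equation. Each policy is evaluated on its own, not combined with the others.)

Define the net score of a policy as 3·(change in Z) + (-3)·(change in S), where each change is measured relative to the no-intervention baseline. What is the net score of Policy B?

-129

Baseline:
  X = 50
  A = 141
  D = 64 − 2·50 = -36
  S = 64 + 6·50 − 5·141 + 6·(-36) = -557
  Z = 22 + 2·(-557) = -1092
Policy B (S − 43):
  X = 50
  A = 141
  D = 64 − 2·50 = -36
  S = 64 + 6·50 − 5·141 + 6·(-36) (−43 from intervention) = -600
  Z = 22 + 2·(-600) = -1178
ΔZ = -1178 − (-1092) = -86; ΔS = -600 − (-557) = -43
Score = 3·(-86) + (-3)·(-43) = -129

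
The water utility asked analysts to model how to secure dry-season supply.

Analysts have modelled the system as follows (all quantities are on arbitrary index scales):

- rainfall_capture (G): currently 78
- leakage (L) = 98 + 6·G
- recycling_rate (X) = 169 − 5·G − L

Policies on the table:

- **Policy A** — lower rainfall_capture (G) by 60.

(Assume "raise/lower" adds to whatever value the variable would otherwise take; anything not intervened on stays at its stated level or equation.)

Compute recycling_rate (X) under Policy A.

-127

Policy A (G − 60):
  G = 78 − 60 = 18
  L = 98 + 6·18 = 206
  X = 169 − 5·18 − 206 = -127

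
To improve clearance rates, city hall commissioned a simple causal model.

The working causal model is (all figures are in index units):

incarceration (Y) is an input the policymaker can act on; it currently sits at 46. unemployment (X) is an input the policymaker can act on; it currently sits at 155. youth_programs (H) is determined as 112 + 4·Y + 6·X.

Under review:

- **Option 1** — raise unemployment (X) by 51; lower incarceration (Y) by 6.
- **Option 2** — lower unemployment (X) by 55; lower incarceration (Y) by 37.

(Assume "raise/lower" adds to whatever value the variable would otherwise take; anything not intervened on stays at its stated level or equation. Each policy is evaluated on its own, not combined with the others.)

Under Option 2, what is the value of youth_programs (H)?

748

Option 2 (X − 55, Y − 37):
  Y = 46 − 37 = 9
  X = 155 − 55 = 100
  H = 112 + 4·9 + 6·100 = 748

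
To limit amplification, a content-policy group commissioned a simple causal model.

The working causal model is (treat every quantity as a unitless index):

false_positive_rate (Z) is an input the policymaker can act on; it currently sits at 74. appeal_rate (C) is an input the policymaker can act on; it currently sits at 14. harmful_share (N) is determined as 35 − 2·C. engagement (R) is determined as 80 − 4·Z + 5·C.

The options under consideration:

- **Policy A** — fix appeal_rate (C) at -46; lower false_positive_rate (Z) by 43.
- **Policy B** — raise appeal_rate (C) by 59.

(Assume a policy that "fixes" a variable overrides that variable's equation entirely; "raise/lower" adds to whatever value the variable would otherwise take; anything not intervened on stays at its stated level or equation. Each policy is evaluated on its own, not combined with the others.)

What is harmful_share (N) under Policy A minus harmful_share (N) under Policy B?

238

Policy A (C := -46, Z − 43):
  C = -46
  N = 35 − 2·(-46) = 127
Policy B (C + 59):
  C = 14 + 59 = 73
  N = 35 − 2·73 = -111
N: 127 − (-111) = 238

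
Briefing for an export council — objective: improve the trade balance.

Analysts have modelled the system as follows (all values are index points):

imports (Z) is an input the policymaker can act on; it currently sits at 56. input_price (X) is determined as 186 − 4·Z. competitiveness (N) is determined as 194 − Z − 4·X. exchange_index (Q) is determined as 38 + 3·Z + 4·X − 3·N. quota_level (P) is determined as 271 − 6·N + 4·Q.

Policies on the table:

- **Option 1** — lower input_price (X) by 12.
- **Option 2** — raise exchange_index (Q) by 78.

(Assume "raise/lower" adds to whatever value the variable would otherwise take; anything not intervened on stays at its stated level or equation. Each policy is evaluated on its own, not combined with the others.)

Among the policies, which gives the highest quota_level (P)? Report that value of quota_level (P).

-4421

Option 1 (X − 12):
  Z = 56
  X = 186 − 4·56 (−12 from intervention) = -50
  N = 194 − 56 − 4·(-50) = 338
  Q = 38 + 3·56 + 4·(-50) − 3·338 = -1008
  P = 271 − 6·338 + 4·(-1008) = -5789
Option 2 (Q + 78):
  Z = 56
  X = 186 − 4·56 = -38
  N = 194 − 56 − 4·(-38) = 290
  Q = 38 + 3·56 + 4·(-38) − 3·290 (+78 from intervention) = -738
  P = 271 − 6·290 + 4·(-738) = -4421
Comparing — Option 1: P=-5789, Option 2: P=-4421. Highest is -4421 (Option 2).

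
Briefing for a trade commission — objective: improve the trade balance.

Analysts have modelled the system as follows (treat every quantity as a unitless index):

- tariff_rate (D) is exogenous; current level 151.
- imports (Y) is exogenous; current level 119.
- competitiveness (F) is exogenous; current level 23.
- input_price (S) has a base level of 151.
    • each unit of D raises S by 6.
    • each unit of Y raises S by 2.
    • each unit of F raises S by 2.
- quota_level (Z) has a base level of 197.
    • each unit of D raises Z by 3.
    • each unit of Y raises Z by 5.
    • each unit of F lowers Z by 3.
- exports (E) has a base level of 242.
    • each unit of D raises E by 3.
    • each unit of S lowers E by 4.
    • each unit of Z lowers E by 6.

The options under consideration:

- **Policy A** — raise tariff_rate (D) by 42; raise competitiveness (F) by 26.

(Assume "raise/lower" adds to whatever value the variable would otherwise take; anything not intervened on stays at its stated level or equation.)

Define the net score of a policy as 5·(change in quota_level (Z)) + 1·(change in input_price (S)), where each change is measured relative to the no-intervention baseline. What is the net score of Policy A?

544

Baseline:
  D = 151
  Y = 119
  F = 23
  S = 151 + 6·151 + 2·119 + 2·23 = 1341
  Z = 197 + 3·151 + 5·119 − 3·23 = 1176
Policy A (D + 42, F + 26):
  D = 151 + 42 = 193
  Y = 119
  F = 23 + 26 = 49
  S = 151 + 6·193 + 2·119 + 2·49 = 1645
  Z = 197 + 3·193 + 5·119 − 3·49 = 1224
ΔZ = 1224 − 1176 = 48; ΔS = 1645 − 1341 = 304
Score = 5·48 + 1·304 = 544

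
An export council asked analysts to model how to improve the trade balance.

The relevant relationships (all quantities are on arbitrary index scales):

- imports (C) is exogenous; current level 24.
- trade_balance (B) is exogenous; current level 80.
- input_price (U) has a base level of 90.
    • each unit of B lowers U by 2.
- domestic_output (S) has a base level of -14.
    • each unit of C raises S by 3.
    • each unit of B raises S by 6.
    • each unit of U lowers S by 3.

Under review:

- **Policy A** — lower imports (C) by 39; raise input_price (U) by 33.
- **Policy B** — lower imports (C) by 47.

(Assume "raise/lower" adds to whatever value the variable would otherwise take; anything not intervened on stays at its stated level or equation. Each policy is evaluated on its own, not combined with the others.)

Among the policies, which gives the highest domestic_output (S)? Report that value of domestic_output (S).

607

Policy A (C − 39, U + 33):
  C = 24 − 39 = -15
  B = 80
  U = 90 − 2·80 (+33 from intervention) = -37
  S = -14 + 3·(-15) + 6·80 − 3·(-37) = 532
Policy B (C − 47):
  C = 24 − 47 = -23
  B = 80
  U = 90 − 2·80 = -70
  S = -14 + 3·(-23) + 6·80 − 3·(-70) = 607
Comparing — Policy A: S=532, Policy B: S=607. Highest is 607 (Policy B).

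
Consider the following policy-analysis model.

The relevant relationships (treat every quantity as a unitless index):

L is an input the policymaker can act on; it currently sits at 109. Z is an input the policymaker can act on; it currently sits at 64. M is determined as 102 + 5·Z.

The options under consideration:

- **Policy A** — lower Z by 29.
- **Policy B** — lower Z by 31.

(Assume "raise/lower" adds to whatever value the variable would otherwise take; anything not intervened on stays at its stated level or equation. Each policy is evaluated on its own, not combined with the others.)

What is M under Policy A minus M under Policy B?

Policy A (Z − 29):
  Z = 64 − 29 = 35
  M = 102 + 5·35 = 277
Policy B (Z − 31):
  Z = 64 − 31 = 33
  M = 102 + 5·33 = 267
M: 277 − 267 = 10

10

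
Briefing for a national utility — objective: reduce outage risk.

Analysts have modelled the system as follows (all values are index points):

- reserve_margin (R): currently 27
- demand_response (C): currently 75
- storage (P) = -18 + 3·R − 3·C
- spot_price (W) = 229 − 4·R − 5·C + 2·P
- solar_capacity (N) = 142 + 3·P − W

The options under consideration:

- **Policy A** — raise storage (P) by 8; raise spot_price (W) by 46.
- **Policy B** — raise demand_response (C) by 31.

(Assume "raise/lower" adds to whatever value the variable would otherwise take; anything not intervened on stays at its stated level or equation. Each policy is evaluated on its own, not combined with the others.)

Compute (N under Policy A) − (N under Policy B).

Policy A (P + 8, W + 46):
  R = 27
  C = 75
  P = -18 + 3·27 − 3·75 (+8 from intervention) = -154
  W = 229 − 4·27 − 5·75 + 2·(-154) (+46 from intervention) = -516
  N = 142 + 3·(-154) − (-516) = 196
Policy B (C + 31):
  R = 27
  C = 75 + 31 = 106
  P = -18 + 3·27 − 3·106 = -255
  W = 229 − 4·27 − 5·106 + 2·(-255) = -919
  N = 142 + 3·(-255) − (-919) = 296
N: 196 − 296 = -100

-100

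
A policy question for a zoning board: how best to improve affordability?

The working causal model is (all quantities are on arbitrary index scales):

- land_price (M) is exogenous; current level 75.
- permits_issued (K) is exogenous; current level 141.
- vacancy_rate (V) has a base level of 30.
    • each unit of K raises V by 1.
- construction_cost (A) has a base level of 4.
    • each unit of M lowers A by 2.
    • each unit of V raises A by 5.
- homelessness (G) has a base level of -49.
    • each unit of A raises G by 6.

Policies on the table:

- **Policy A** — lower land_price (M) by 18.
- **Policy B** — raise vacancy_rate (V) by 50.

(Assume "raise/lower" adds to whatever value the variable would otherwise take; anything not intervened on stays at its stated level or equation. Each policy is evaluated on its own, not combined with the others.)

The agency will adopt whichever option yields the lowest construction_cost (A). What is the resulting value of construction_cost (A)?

Policy A (M − 18):
  M = 75 − 18 = 57
  K = 141
  V = 30 + 141 = 171
  A = 4 − 2·57 + 5·171 = 745
Policy B (V + 50):
  M = 75
  K = 141
  V = 30 + 141 (+50 from intervention) = 221
  A = 4 − 2·75 + 5·221 = 959
Comparing — Policy A: A=745, Policy B: A=959. Lowest is 745 (Policy A).

745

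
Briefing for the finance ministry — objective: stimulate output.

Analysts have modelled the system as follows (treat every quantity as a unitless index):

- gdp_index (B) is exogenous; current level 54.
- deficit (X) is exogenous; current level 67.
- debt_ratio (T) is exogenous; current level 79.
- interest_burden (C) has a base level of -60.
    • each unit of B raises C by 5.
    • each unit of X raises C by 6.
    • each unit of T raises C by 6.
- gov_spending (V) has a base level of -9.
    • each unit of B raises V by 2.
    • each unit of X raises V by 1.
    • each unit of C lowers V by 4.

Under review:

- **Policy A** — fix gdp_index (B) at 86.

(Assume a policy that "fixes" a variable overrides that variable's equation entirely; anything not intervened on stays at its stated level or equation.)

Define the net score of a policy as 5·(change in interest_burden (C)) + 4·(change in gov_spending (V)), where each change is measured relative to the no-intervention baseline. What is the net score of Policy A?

-1504

Baseline:
  B = 54
  X = 67
  T = 79
  C = -60 + 5·54 + 6·67 + 6·79 = 1086
  V = -9 + 2·54 + 67 − 4·1086 = -4178
Policy A (B := 86):
  B = 86
  X = 67
  T = 79
  C = -60 + 5·86 + 6·67 + 6·79 = 1246
  V = -9 + 2·86 + 67 − 4·1246 = -4754
ΔC = 1246 − 1086 = 160; ΔV = -4754 − (-4178) = -576
Score = 5·160 + 4·(-576) = -1504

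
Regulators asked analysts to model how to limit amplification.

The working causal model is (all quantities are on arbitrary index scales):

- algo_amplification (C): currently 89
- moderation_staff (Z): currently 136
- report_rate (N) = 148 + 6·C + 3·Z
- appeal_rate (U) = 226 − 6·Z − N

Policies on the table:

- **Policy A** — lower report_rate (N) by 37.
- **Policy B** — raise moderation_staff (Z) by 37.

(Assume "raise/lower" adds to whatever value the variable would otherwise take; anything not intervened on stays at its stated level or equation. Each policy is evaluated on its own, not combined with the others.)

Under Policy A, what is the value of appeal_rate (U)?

Policy A (N − 37):
  C = 89
  Z = 136
  N = 148 + 6·89 + 3·136 (−37 from intervention) = 1053
  U = 226 − 6·136 − 1053 = -1643

-1643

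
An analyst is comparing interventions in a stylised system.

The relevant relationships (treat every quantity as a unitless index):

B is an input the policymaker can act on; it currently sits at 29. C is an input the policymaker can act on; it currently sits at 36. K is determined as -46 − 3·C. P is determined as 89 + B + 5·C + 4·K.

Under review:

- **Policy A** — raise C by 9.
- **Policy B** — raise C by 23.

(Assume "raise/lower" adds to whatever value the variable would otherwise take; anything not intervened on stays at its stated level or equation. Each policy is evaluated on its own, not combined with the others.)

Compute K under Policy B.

-223

Policy B (C + 23):
  C = 36 + 23 = 59
  K = -46 − 3·59 = -223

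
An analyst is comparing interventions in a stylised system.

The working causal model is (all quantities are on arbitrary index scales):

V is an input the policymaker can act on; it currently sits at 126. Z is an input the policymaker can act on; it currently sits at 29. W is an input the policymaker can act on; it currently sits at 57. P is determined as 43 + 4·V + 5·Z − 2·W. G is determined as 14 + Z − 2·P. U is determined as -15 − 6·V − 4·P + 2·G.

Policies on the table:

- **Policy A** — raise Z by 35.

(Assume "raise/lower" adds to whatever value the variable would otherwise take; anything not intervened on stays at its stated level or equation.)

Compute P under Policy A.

753

Policy A (Z + 35):
  V = 126
  Z = 29 + 35 = 64
  W = 57
  P = 43 + 4·126 + 5·64 − 2·57 = 753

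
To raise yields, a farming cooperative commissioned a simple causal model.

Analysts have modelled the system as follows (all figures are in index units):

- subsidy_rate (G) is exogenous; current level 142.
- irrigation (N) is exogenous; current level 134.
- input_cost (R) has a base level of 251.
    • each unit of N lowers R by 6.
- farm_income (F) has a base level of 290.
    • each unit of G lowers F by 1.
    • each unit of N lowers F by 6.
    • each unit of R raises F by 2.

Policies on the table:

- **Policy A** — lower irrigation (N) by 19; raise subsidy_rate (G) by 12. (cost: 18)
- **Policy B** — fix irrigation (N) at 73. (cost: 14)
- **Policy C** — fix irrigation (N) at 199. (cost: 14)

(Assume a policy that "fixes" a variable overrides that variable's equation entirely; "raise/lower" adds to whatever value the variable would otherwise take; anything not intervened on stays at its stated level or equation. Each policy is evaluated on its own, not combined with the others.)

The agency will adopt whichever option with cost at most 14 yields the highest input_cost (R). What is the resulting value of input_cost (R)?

-187

Policy B (N := 73):
  N = 73
  R = 251 − 6·73 = -187
Policy C (N := 199):
  N = 199
  R = 251 − 6·199 = -943
Comparing — Policy B: R=-187, Policy C: R=-943. Highest is -187 (Policy B).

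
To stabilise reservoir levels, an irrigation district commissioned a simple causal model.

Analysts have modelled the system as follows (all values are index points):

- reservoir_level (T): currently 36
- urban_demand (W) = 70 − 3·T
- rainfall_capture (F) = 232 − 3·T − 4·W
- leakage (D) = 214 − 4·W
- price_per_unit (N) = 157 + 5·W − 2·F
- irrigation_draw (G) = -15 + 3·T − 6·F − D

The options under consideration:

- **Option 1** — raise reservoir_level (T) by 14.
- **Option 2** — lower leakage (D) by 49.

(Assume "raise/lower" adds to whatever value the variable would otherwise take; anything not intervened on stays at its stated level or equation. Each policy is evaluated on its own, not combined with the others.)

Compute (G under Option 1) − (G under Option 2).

-931

Option 1 (T + 14):
  T = 36 + 14 = 50
  W = 70 − 3·50 = -80
  F = 232 − 3·50 − 4·(-80) = 402
  D = 214 − 4·(-80) = 534
  G = -15 + 3·50 − 6·402 − 534 = -2811
Option 2 (D − 49):
  T = 36
  W = 70 − 3·36 = -38
  F = 232 − 3·36 − 4·(-38) = 276
  D = 214 − 4·(-38) (−49 from intervention) = 317
  G = -15 + 3·36 − 6·276 − 317 = -1880
G: -2811 − (-1880) = -931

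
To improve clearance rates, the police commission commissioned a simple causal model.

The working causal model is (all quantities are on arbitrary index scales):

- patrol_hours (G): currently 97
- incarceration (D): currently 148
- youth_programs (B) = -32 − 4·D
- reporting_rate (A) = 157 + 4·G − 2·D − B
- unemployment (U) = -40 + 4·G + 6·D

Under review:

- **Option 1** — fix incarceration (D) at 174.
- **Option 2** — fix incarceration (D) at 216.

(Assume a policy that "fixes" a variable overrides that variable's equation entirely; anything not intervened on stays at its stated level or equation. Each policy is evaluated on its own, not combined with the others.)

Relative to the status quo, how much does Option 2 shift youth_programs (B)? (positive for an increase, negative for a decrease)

Baseline:
  D = 148
  B = -32 − 4·148 = -624
Option 2 (D := 216):
  D = 216
  B = -32 − 4·216 = -896
Change in B: -896 − (-624) = -272

-272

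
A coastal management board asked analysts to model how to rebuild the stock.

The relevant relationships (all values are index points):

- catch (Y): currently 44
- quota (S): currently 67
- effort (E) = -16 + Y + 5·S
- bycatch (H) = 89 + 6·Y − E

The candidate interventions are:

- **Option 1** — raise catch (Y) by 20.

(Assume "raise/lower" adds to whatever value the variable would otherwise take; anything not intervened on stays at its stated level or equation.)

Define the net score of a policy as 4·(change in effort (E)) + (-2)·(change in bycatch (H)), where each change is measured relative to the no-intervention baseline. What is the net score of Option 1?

Baseline:
  Y = 44
  S = 67
  E = -16 + 44 + 5·67 = 363
  H = 89 + 6·44 − 363 = -10
Option 1 (Y + 20):
  Y = 44 + 20 = 64
  S = 67
  E = -16 + 64 + 5·67 = 383
  H = 89 + 6·64 − 383 = 90
ΔE = 383 − 363 = 20; ΔH = 90 − (-10) = 100
Score = 4·20 + (-2)·100 = -120

-120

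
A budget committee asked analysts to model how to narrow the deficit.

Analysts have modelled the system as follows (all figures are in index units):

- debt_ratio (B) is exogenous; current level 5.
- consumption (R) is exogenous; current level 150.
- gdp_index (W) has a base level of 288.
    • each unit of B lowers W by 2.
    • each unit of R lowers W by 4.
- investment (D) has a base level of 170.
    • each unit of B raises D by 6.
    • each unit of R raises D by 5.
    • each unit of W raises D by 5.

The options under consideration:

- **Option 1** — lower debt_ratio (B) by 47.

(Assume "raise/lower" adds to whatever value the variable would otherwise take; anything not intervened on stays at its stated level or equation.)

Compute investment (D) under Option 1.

-472

Option 1 (B − 47):
  B = 5 − 47 = -42
  R = 150
  W = 288 − 2·(-42) − 4·150 = -228
  D = 170 + 6·(-42) + 5·150 + 5·(-228) = -472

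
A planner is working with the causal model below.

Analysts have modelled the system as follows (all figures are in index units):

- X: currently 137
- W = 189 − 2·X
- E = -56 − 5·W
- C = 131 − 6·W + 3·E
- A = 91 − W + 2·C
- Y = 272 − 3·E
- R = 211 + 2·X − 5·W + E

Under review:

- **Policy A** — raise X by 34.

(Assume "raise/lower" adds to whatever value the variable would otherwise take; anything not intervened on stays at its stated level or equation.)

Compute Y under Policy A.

Policy A (X + 34):
  X = 137 + 34 = 171
  W = 189 − 2·171 = -153
  E = -56 − 5·(-153) = 709
  Y = 272 − 3·709 = -1855

-1855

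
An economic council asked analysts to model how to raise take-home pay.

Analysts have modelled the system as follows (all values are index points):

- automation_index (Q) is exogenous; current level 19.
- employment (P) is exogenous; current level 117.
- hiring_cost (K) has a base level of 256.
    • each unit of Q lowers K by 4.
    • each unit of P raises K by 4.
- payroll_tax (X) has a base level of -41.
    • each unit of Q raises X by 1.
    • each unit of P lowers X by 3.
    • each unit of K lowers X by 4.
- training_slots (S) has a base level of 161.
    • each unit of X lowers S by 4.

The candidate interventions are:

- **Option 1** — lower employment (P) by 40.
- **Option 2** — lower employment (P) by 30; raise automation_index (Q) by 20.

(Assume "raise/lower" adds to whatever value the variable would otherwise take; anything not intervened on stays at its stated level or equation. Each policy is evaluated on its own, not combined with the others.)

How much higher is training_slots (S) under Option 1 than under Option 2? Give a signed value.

600

Option 1 (P − 40):
  Q = 19
  P = 117 − 40 = 77
  K = 256 − 4·19 + 4·77 = 488
  X = -41 + 19 − 3·77 − 4·488 = -2205
  S = 161 − 4·(-2205) = 8981
Option 2 (P − 30, Q + 20):
  Q = 19 + 20 = 39
  P = 117 − 30 = 87
  K = 256 − 4·39 + 4·87 = 448
  X = -41 + 39 − 3·87 − 4·448 = -2055
  S = 161 − 4·(-2055) = 8381
S: 8981 − 8381 = 600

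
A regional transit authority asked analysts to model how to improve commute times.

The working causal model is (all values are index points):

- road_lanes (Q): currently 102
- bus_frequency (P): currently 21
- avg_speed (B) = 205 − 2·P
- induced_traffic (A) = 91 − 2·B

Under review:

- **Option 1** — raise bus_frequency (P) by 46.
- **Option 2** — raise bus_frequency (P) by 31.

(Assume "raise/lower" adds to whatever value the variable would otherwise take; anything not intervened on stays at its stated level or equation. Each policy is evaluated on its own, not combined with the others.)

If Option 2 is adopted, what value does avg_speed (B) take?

Option 2 (P + 31):
  P = 21 + 31 = 52
  B = 205 − 2·52 = 101

101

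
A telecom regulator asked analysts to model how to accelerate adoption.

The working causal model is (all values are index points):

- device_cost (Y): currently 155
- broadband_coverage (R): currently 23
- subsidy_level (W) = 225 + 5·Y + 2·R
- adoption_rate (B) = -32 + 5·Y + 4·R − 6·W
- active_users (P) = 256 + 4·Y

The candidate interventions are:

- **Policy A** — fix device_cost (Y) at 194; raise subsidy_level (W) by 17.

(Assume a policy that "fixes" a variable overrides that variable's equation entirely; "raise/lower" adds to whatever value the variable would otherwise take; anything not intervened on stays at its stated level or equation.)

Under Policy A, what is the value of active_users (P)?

1032

Policy A (Y := 194, W + 17):
  Y = 194
  P = 256 + 4·194 = 1032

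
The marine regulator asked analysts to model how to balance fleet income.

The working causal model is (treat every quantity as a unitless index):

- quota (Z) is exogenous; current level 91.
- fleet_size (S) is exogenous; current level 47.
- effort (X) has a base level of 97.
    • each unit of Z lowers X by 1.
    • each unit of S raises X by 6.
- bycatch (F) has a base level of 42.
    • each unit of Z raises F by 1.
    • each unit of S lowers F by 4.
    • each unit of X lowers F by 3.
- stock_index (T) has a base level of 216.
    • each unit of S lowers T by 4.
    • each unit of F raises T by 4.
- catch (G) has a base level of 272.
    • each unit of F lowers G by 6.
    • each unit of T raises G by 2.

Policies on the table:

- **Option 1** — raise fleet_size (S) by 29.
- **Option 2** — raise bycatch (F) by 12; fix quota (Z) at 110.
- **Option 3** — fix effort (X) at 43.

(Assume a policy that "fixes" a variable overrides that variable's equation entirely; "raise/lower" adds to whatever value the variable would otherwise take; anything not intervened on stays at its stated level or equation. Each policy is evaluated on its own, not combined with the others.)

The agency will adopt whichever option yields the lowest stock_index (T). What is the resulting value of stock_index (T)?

-6316

Option 1 (S + 29):
  Z = 91
  S = 47 + 29 = 76
  X = 97 − 91 + 6·76 = 462
  F = 42 + 91 − 4·76 − 3·462 = -1557
  T = 216 − 4·76 + 4·(-1557) = -6316
Option 2 (F + 12, Z := 110):
  Z = 110
  S = 47
  X = 97 − 110 + 6·47 = 269
  F = 42 + 110 − 4·47 − 3·269 (+12 from intervention) = -831
  T = 216 − 4·47 + 4·(-831) = -3296
Option 3 (X := 43):
  Z = 91
  S = 47
  X = 43
  F = 42 + 91 − 4·47 − 3·43 = -184
  T = 216 − 4·47 + 4·(-184) = -708
Comparing — Option 1: T=-6316, Option 2: T=-3296, Option 3: T=-708. Lowest is -6316 (Option 1).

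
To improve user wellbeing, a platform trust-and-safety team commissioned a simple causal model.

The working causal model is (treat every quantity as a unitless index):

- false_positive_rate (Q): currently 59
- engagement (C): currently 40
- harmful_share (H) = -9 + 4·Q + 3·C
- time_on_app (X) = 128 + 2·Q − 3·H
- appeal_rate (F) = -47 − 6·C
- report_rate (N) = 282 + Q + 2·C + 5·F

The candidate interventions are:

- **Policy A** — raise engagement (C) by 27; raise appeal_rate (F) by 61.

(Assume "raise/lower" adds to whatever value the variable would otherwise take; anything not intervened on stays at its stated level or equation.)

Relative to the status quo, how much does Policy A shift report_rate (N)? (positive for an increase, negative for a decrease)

-451

Baseline:
  Q = 59
  C = 40
  F = -47 − 6·40 = -287
  N = 282 + 59 + 2·40 + 5·(-287) = -1014
Policy A (C + 27, F + 61):
  Q = 59
  C = 40 + 27 = 67
  F = -47 − 6·67 (+61 from intervention) = -388
  N = 282 + 59 + 2·67 + 5·(-388) = -1465
Change in N: -1465 − (-1014) = -451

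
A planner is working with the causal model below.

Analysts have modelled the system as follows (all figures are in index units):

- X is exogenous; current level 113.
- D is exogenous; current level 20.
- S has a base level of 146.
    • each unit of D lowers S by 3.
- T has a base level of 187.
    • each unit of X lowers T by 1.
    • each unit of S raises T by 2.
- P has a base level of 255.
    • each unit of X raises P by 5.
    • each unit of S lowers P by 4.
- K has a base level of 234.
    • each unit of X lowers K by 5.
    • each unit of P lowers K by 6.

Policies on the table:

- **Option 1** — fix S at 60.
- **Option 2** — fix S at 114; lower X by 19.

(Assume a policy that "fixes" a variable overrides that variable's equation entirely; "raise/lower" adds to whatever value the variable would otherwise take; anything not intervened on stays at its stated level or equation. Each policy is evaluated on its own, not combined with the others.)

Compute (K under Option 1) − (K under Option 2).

Option 1 (S := 60):
  X = 113
  D = 20
  S = 60
  P = 255 + 5·113 − 4·60 = 580
  K = 234 − 5·113 − 6·580 = -3811
Option 2 (S := 114, X − 19):
  X = 113 − 19 = 94
  D = 20
  S = 114
  P = 255 + 5·94 − 4·114 = 269
  K = 234 − 5·94 − 6·269 = -1850
K: -3811 − (-1850) = -1961

-1961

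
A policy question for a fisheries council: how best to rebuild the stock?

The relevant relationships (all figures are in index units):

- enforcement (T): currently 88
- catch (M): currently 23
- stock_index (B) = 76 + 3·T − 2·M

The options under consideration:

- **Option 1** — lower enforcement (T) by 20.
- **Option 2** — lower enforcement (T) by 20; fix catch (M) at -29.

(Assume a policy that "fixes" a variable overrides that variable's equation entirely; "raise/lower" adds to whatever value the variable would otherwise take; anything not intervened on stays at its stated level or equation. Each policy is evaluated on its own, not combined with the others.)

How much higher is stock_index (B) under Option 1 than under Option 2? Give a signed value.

Option 1 (T − 20):
  T = 88 − 20 = 68
  M = 23
  B = 76 + 3·68 − 2·23 = 234
Option 2 (T − 20, M := -29):
  T = 88 − 20 = 68
  M = -29
  B = 76 + 3·68 − 2·(-29) = 338
B: 234 − 338 = -104

-104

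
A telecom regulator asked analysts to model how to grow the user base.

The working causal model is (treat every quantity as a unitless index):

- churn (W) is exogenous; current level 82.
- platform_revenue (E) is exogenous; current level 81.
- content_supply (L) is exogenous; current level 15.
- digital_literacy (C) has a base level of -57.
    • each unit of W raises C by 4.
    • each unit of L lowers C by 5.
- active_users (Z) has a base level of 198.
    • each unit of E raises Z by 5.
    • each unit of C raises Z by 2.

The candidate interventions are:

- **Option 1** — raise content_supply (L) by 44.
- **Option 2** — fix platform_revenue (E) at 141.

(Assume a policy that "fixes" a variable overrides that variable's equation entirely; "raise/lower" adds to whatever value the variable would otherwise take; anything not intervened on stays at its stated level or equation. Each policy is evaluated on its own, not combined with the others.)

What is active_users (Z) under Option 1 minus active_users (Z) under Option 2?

Option 1 (L + 44):
  W = 82
  E = 81
  L = 15 + 44 = 59
  C = -57 + 4·82 − 5·59 = -24
  Z = 198 + 5·81 + 2·(-24) = 555
Option 2 (E := 141):
  W = 82
  E = 141
  L = 15
  C = -57 + 4·82 − 5·15 = 196
  Z = 198 + 5·141 + 2·196 = 1295
Z: 555 − 1295 = -740

-740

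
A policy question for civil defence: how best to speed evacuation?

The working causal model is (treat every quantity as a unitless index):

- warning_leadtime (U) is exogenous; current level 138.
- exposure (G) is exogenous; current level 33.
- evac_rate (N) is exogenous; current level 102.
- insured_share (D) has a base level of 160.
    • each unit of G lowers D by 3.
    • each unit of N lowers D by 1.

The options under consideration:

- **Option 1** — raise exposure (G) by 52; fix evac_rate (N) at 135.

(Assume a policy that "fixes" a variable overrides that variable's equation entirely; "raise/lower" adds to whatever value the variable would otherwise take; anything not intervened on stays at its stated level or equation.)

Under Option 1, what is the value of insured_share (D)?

Option 1 (G + 52, N := 135):
  G = 33 + 52 = 85
  N = 135
  D = 160 − 3·85 − 135 = -230

-230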